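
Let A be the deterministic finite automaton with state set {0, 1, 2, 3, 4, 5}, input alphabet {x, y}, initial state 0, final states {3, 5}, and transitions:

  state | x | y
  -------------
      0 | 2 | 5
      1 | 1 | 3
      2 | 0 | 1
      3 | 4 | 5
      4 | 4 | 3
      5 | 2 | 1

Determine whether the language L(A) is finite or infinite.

State 0 is reachable from the start and can reach an accepting state, and it lies on the cycle 0 → 2 → 0.
Traversing that cycle any number of times yields accepted strings of unbounded length, so the language is infinite.

infinite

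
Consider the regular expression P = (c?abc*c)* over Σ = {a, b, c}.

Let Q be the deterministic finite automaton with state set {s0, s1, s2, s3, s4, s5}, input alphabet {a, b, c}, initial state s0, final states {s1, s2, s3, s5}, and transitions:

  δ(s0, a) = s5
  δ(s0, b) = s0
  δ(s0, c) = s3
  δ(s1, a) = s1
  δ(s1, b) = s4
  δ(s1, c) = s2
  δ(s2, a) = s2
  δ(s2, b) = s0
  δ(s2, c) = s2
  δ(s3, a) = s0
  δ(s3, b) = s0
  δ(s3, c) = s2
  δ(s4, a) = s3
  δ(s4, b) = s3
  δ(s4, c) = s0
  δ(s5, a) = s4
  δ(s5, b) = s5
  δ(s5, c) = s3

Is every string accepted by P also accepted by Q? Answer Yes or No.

No

The empty string ε is in L(P) but not in L(Q).
So L(P) ⊄ L(Q).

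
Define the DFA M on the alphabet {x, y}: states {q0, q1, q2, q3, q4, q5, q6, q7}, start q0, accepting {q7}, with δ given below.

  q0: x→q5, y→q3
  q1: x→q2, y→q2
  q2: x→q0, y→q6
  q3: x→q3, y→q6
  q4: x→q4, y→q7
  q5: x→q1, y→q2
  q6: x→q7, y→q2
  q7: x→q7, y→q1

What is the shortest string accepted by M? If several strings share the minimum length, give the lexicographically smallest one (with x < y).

yyx

A breadth-first search from q0 reaches an accepting state first via the path q0 → q3 → q6 → q7 on input yyx.
No string of length < 3 is accepted (BFS exhausts all shorter strings without reaching an accepting state), and yyx is the lexicographically least accepting string of length 3.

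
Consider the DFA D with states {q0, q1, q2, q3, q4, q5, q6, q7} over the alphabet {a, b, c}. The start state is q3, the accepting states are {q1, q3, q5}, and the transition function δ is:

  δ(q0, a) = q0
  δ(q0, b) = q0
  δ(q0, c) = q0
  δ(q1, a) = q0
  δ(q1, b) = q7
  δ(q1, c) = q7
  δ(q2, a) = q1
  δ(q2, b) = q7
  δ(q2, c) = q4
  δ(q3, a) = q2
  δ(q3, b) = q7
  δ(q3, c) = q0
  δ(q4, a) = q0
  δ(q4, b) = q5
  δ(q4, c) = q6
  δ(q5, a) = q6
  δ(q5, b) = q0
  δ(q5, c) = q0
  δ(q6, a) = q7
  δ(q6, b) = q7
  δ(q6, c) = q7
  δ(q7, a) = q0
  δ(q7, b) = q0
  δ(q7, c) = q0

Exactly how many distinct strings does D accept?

The useful subgraph on states {q1, q2, q3, q4, q5} is acyclic, so L(D) is finite; the longest accepting path visits 4 useful states, giving maximum string length 3.
Counting accepting paths from q3 by length: 1 of length 0, 1 of length 2, 1 of length 3. Total 3.

3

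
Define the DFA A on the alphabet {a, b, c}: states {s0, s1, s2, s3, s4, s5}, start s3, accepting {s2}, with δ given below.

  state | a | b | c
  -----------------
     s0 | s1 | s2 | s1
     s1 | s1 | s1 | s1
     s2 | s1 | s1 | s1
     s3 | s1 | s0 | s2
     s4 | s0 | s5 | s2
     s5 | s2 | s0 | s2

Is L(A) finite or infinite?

The useful states (reachable from s3 and able to reach an accepting state) are {s0, s2, s3}.
Restricted to these states the transition graph has no cycle, so every accepting path has bounded length and L is finite.

finite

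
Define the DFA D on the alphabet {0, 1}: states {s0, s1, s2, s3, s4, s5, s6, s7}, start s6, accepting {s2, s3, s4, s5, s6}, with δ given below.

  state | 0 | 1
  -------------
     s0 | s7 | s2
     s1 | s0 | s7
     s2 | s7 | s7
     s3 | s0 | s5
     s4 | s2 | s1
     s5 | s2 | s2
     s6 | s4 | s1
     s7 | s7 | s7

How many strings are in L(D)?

The useful subgraph on states {s0, s1, s2, s4, s6} is acyclic, so L(D) is finite; the longest accepting path visits 5 useful states, giving maximum string length 4.
Counting accepting paths from s6 by length: 1 of length 0, 1 of length 1, 1 of length 2, 1 of length 3, 1 of length 4. Total 5.

5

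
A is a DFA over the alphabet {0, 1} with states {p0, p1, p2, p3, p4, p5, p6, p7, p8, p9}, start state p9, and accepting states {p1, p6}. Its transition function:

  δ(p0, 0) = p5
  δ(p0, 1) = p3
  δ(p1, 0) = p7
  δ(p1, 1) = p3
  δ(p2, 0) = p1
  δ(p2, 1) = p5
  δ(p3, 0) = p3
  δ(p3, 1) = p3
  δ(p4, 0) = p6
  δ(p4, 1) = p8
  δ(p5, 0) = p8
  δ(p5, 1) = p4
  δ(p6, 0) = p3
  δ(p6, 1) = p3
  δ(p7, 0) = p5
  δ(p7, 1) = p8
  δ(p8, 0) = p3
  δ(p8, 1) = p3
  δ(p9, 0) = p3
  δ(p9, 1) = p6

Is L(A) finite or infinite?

finite

The useful states (reachable from p9 and able to reach an accepting state) are {p6, p9}.
Restricted to these states the transition graph has no cycle, so every accepting path has bounded length and L is finite.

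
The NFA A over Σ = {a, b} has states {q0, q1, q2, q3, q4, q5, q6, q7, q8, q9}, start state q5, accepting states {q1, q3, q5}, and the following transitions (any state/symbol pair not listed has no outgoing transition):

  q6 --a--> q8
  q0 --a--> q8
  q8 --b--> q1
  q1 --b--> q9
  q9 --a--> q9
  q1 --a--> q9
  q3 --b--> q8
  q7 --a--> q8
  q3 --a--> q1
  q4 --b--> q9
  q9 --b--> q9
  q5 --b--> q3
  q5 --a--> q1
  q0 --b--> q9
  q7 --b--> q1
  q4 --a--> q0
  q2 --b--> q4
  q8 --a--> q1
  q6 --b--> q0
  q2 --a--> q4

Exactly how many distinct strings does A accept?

The useful subgraph on states {q1, q3, q5, q8} is acyclic, so L(A) is finite; the longest accepting path visits 4 useful states, giving maximum string length 3.
Counting accepting paths from q5 by length: 1 of length 0, 2 of length 1, 1 of length 2, 2 of length 3. Total 6.

6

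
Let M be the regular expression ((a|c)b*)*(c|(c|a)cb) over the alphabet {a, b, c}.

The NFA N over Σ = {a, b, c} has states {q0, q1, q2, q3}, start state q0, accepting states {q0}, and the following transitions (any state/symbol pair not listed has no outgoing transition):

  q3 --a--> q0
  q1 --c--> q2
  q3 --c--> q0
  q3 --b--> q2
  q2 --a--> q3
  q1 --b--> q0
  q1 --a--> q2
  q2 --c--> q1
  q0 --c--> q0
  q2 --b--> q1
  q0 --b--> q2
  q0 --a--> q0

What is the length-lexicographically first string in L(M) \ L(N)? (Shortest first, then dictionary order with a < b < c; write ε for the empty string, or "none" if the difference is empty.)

The string abc is accepted by M but not by N.
No shorter string lies in the difference, and abc is the lexicographically first length-3 string in L(M) \ L(N).

abc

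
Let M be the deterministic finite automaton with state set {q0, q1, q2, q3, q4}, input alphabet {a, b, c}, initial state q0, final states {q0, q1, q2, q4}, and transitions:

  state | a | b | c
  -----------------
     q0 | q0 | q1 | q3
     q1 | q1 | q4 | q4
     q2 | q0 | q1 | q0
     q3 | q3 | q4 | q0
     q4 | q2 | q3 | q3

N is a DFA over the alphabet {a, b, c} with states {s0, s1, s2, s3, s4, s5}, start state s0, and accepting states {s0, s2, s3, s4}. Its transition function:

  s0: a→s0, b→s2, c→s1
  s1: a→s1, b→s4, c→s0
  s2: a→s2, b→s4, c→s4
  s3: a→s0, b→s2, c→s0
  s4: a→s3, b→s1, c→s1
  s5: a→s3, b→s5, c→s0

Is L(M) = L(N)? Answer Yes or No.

Yes

Exploring the product automaton M × N from the start pair (q0, s0), following both machines on each input symbol, reaches 5 state pairs: (q0, s0), (q1, s2), (q3, s1), (q4, s4), (q2, s3).
M accepts in {q0, q1, q2, q4} and N accepts in {s0, s2, s3, s4}. In every reachable pair the two components are either both accepting — (q0, s0), (q1, s2), (q4, s4), (q2, s3) — or both non-accepting, so no string is accepted by exactly one of the machines: L(M) \ L(N) and L(N) \ L(M) are both empty.
Hence every string is accepted by M iff it is accepted by N, and the two languages coincide.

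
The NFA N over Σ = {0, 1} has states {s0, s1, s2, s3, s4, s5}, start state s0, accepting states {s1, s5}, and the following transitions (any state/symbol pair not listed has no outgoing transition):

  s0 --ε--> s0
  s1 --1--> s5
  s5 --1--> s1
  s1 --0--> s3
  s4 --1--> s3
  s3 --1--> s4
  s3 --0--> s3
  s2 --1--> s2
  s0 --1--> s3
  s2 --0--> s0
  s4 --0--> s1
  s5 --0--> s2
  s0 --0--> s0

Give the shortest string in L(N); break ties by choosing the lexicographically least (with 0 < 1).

110

A breadth-first search from s0 reaches an accepting state first via the path s0 → s3 → s4 → s1 on input 110.
No string of length < 3 is accepted (BFS exhausts all shorter strings without reaching an accepting state), and 110 is the lexicographically least accepting string of length 3.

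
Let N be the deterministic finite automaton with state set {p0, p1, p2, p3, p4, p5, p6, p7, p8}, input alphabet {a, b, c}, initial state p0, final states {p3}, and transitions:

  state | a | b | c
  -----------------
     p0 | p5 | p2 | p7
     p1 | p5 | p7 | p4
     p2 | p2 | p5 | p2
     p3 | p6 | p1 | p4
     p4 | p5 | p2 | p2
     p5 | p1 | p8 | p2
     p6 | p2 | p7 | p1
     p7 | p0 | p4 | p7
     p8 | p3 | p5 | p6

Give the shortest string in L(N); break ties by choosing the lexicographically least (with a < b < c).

aba

A breadth-first search from p0 reaches an accepting state first via the path p0 → p5 → p8 → p3 on input aba.
No string of length < 3 is accepted (BFS exhausts all shorter strings without reaching an accepting state), and aba is the lexicographically least accepting string of length 3.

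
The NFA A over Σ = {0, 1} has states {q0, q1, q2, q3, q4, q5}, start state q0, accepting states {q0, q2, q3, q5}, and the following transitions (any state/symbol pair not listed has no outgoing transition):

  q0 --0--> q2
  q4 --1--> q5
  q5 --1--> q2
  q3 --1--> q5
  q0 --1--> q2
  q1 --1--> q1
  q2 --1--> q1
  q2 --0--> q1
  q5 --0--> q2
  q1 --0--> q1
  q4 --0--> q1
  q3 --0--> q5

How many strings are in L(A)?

The useful subgraph on states {q0, q2} is acyclic, so L(A) is finite; the longest accepting path visits 2 useful states, giving maximum string length 1.
Counting accepting paths from q0 by length: 1 of length 0, 2 of length 1. Total 3.

3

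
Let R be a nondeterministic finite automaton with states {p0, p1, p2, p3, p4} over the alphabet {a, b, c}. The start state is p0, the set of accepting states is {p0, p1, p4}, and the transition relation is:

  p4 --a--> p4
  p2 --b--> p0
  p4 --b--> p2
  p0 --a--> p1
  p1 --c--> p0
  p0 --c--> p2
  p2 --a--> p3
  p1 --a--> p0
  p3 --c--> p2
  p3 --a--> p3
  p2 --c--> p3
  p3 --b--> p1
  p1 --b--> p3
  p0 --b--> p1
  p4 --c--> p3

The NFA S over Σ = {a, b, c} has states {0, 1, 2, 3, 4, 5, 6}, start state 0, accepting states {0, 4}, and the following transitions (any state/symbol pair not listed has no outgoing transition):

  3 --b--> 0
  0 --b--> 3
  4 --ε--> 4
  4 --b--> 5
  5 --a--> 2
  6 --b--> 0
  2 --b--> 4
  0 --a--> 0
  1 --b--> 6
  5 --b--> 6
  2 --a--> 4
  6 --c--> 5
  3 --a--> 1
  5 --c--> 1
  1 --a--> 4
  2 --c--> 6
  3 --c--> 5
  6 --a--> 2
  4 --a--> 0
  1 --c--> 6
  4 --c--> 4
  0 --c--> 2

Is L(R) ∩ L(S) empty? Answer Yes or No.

No

The empty string ε is accepted by both R and S.
Hence L(R) ∩ L(S) ≠ ∅.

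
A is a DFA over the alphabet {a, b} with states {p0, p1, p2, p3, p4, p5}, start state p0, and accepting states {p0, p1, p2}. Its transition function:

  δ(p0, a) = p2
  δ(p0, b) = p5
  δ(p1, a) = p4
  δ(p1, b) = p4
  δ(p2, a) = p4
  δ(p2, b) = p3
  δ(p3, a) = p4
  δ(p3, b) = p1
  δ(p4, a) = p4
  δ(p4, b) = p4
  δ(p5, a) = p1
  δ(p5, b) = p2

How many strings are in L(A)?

The useful subgraph on states {p0, p1, p2, p3, p5} is acyclic, so L(A) is finite; the longest accepting path visits 5 useful states, giving maximum string length 4.
Counting accepting paths from p0 by length: 1 of length 0, 1 of length 1, 2 of length 2, 1 of length 3, 1 of length 4. Total 6.

6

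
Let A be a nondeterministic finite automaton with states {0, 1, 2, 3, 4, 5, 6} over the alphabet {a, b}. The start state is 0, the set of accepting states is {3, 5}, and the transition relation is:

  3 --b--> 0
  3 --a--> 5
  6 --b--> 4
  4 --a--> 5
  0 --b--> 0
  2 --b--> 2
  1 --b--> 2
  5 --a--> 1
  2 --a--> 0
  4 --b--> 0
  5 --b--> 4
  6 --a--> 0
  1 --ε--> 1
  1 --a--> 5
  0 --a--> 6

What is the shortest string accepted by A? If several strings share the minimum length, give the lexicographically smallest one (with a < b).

aba

A breadth-first search from 0 reaches an accepting state first via the path 0 → 6 → 4 → 5 on input aba.
No string of length < 3 is accepted (BFS exhausts all shorter strings without reaching an accepting state), and aba is the lexicographically least accepting string of length 3.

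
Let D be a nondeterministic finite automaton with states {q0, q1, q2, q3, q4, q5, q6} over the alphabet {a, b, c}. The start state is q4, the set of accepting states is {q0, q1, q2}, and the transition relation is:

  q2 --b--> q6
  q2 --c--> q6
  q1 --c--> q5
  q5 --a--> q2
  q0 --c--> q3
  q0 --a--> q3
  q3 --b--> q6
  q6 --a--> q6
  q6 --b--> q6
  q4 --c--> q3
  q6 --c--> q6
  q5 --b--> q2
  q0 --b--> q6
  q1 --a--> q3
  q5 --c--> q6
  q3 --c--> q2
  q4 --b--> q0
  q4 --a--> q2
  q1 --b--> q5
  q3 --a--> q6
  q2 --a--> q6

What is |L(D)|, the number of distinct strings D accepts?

5

The useful subgraph on states {q0, q2, q3, q4} is acyclic, so L(D) is finite; the longest accepting path visits 4 useful states, giving maximum string length 3.
Counting accepting paths from q4 by length: 2 of length 1, 1 of length 2, 2 of length 3. Total 5.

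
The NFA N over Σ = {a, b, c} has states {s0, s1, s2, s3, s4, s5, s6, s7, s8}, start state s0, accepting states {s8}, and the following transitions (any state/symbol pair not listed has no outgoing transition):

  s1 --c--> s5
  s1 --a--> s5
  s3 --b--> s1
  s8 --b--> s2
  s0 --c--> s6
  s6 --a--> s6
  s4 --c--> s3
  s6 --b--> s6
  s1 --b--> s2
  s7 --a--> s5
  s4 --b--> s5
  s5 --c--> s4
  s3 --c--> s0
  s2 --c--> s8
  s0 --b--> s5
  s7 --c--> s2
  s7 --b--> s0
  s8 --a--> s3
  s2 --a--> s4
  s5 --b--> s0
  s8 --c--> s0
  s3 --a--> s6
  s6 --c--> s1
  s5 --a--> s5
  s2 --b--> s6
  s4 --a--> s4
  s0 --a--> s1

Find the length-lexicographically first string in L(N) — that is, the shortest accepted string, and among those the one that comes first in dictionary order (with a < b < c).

A breadth-first search from s0 reaches an accepting state first via the path s0 → s1 → s2 → s8 on input abc.
No string of length < 3 is accepted (BFS exhausts all shorter strings without reaching an accepting state), and abc is the lexicographically least accepting string of length 3.

abc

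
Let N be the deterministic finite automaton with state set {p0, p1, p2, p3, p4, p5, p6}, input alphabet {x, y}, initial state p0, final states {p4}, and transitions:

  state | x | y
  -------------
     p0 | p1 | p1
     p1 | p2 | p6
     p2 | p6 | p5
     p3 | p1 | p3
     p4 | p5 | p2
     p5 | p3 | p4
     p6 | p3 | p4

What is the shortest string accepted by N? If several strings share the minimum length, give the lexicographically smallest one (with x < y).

xyy

A breadth-first search from p0 reaches an accepting state first via the path p0 → p1 → p6 → p4 on input xyy.
No string of length < 3 is accepted (BFS exhausts all shorter strings without reaching an accepting state), and xyy is the lexicographically least accepting string of length 3.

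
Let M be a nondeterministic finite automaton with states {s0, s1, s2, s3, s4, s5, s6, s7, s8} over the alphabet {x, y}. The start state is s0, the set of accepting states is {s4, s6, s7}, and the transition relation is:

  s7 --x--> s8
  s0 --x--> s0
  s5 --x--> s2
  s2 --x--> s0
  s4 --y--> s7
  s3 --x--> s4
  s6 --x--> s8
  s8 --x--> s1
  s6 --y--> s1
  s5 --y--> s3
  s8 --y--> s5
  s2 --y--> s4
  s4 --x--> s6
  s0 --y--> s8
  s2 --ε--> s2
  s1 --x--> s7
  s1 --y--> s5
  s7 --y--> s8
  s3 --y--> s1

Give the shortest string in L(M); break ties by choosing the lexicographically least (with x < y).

A breadth-first search from s0 reaches an accepting state first via the path s0 → s8 → s1 → s7 on input yxx.
No string of length < 3 is accepted (BFS exhausts all shorter strings without reaching an accepting state), and yxx is the lexicographically least accepting string of length 3.

yxx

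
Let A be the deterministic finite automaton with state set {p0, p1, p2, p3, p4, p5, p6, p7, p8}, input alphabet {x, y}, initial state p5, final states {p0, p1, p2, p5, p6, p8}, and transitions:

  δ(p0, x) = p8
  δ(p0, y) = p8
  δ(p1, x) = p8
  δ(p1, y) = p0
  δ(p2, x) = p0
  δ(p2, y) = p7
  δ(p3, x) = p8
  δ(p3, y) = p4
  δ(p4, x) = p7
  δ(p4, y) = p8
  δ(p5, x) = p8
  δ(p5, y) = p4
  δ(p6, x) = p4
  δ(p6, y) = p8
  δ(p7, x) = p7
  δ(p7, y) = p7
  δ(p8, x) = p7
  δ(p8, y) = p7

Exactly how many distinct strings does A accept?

3

The useful subgraph on states {p4, p5, p8} is acyclic, so L(A) is finite; the longest accepting path visits 3 useful states, giving maximum string length 2.
Counting accepting paths from p5 by length: 1 of length 0, 1 of length 1, 1 of length 2. Total 3.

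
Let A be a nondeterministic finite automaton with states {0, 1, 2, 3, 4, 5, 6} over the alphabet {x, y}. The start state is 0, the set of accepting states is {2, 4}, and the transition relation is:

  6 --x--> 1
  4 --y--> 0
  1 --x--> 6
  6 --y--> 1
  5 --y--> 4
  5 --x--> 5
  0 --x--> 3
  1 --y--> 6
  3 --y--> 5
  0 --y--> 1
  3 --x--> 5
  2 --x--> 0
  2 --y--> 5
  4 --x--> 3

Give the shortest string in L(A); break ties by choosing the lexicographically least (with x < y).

xxy

A breadth-first search from 0 reaches an accepting state first via the path 0 → 3 → 5 → 4 on input xxy.
No string of length < 3 is accepted (BFS exhausts all shorter strings without reaching an accepting state), and xxy is the lexicographically least accepting string of length 3.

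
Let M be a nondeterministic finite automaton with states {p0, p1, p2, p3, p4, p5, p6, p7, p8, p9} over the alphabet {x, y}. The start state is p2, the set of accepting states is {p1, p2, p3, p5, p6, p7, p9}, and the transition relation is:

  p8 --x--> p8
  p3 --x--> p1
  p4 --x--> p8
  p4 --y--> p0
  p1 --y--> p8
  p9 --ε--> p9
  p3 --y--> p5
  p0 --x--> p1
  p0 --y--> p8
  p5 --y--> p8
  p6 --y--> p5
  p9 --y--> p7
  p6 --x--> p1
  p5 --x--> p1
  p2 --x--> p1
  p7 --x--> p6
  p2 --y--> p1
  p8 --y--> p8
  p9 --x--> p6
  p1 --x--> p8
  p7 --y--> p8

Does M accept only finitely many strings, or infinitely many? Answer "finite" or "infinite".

The useful states (reachable from p2 and able to reach an accepting state) are {p1, p2}.
Restricted to these states the transition graph has no cycle, so every accepting path has bounded length and L is finite.

finite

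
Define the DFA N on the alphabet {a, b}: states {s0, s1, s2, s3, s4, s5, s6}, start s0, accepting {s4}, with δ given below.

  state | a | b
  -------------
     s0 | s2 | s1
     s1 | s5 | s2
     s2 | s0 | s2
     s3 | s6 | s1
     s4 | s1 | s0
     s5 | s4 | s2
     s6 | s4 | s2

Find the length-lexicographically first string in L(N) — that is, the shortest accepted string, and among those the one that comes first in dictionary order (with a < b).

baa

A breadth-first search from s0 reaches an accepting state first via the path s0 → s1 → s5 → s4 on input baa.
No string of length < 3 is accepted (BFS exhausts all shorter strings without reaching an accepting state), and baa is the lexicographically least accepting string of length 3.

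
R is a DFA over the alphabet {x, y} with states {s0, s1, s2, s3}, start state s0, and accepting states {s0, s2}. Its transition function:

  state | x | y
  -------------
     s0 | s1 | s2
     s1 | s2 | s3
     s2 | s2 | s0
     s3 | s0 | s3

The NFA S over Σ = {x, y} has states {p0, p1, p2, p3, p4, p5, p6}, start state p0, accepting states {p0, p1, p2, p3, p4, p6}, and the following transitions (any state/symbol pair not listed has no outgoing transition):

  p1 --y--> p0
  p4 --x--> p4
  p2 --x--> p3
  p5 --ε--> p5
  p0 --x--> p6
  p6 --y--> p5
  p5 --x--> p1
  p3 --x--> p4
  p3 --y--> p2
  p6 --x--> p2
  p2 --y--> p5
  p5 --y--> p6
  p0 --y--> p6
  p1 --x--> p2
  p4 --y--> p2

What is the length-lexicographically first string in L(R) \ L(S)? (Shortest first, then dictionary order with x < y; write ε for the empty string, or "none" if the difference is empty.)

yy

The string yy is accepted by R but not by S.
No shorter string lies in the difference, and yy is the lexicographically first length-2 string in L(R) \ L(S).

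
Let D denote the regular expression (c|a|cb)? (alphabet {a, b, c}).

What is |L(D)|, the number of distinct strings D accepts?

4

The expression has no Kleene star, so L(D) is finite. Expanding the alternatives gives {ε, a, c, cb}.
That is 1 of length 0, 2 of length 1, 1 of length 2: 4 strings in all.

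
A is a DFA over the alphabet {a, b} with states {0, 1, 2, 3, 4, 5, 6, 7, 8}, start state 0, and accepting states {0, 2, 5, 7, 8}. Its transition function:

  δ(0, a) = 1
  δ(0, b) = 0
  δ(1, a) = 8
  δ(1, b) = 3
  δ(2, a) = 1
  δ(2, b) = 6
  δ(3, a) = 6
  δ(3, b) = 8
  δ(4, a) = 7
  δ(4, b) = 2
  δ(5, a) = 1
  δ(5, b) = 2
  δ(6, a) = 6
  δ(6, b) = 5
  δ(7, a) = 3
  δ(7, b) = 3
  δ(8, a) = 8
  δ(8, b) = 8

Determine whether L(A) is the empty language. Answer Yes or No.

No

The empty string ε is accepted: the run 0 ends in the accepting state 0.
Since at least one string is accepted, L(A) is not empty.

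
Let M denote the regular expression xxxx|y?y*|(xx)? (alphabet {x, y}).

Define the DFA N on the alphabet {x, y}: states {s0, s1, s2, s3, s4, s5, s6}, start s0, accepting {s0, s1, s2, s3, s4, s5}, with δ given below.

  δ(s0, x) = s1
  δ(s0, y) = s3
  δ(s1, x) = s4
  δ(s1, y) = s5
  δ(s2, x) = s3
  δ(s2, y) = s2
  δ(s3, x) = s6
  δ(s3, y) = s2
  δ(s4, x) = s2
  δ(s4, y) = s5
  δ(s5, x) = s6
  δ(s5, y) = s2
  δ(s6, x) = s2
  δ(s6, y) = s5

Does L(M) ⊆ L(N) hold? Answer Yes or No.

Converting the expression M to a DFA (subset construction, then merging equivalent states) gives the minimal DFA with states {m0, m1, m2, m3, m4, m5, m6}, start state m0, accepting states {m0, m2, m3, m6} and transitions m0: x→m1, y→m2; m1: x→m3, y→m4; m2: x→m4, y→m2; m3: x→m5, y→m4; m4: x→m4, y→m4; m5: x→m6, y→m4; m6: x→m4, y→m4.
Exploring the product automaton M × N from the start pair (m0, s0), following both machines on each input symbol, reaches 11 state pairs: (m0, s0), (m1, s1), (m2, s3), (m3, s4), (m4, s5), (m4, s6), (m2, s2), (m5, s2), (m4, s2), (m4, s3), (m6, s3).
M accepts in {m0, m2, m3, m6} and N accepts in {s0, s1, s2, s3, s4, s5}. The reachable pairs whose M-component is accepting are (m0, s0), (m2, s3), (m3, s4), (m2, s2), (m6, s3); in each of them the N-component is accepting too, so the product for L(M) \ L(N) (M-component accepting, N-component rejecting) has no reachable accepting pair and the difference is empty.
Hence every string in L(M) is also in L(N).

Yes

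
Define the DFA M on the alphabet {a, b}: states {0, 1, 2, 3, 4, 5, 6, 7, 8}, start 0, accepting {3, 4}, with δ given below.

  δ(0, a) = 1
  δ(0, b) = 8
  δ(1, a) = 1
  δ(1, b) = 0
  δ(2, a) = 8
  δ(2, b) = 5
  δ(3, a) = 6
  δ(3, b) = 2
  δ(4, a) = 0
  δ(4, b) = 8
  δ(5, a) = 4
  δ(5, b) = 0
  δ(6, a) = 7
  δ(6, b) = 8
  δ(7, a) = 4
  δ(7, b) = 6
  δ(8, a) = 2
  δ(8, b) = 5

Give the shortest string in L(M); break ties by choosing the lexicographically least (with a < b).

A breadth-first search from 0 reaches an accepting state first via the path 0 → 8 → 5 → 4 on input bba.
No string of length < 3 is accepted (BFS exhausts all shorter strings without reaching an accepting state), and bba is the lexicographically least accepting string of length 3.

bba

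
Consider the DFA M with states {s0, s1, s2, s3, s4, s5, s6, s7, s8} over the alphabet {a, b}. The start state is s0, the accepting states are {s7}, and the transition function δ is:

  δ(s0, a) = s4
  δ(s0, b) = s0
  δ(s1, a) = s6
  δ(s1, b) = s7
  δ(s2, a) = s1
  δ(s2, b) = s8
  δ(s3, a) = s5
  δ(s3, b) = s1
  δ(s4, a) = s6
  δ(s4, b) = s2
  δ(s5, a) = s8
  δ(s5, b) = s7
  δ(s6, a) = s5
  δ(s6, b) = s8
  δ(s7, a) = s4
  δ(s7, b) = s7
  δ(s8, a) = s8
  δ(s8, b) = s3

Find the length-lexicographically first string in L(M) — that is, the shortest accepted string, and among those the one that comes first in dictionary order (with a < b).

A breadth-first search from s0 reaches an accepting state first via the path s0 → s4 → s6 → s5 → s7 on input aaab.
No string of length < 4 is accepted (BFS exhausts all shorter strings without reaching an accepting state), and aaab is the lexicographically least accepting string of length 4.

aaab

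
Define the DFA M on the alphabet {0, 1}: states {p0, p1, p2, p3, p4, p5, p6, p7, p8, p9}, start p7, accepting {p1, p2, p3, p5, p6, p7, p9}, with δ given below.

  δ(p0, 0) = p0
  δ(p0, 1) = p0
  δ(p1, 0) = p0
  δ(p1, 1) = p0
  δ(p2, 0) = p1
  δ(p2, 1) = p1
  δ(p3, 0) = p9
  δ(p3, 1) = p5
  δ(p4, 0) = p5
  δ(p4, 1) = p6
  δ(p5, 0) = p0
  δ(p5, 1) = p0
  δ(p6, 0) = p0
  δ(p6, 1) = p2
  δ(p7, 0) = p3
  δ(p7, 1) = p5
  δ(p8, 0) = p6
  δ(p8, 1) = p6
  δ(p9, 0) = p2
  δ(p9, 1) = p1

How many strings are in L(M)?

9

The useful subgraph on states {p1, p2, p3, p5, p7, p9} is acyclic, so L(M) is finite; the longest accepting path visits 5 useful states, giving maximum string length 4.
Counting accepting paths from p7 by length: 1 of length 0, 2 of length 1, 2 of length 2, 2 of length 3, 2 of length 4. Total 9.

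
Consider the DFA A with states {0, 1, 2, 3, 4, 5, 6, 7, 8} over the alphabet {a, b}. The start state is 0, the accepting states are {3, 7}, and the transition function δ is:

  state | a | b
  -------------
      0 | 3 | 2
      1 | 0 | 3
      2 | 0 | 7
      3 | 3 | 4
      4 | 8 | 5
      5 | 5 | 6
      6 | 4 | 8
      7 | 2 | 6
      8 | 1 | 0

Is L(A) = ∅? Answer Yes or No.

No

The string a is accepted: the run 0 → 3 ends in the accepting state 3.
Since at least one string is accepted, L(A) is not empty.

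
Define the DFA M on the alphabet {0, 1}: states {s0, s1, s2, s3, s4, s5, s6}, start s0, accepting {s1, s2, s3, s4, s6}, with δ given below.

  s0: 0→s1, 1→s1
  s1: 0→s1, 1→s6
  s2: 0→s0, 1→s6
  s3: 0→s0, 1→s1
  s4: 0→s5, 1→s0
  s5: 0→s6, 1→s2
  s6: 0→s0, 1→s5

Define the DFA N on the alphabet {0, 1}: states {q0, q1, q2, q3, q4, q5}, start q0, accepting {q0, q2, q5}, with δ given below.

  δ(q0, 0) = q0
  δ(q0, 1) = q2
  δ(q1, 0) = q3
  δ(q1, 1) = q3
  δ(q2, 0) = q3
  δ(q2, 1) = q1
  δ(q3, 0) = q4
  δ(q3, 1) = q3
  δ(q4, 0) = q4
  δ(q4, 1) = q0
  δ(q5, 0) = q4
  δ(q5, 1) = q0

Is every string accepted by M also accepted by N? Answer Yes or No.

The string 10 is in L(M) but not in L(N).
So L(M) ⊄ L(N).

No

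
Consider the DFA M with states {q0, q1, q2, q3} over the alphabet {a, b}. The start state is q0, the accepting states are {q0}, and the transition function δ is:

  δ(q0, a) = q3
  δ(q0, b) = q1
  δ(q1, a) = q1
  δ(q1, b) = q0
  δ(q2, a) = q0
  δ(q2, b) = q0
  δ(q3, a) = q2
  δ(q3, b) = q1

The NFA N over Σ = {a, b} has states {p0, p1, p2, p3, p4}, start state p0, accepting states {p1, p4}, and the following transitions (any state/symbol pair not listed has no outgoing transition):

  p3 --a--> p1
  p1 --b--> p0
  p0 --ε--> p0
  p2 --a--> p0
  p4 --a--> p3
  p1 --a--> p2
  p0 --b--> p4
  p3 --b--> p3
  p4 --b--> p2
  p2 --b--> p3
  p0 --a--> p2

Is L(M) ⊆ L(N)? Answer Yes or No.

The empty string ε is in L(M) but not in L(N).
So L(M) ⊄ L(N).

No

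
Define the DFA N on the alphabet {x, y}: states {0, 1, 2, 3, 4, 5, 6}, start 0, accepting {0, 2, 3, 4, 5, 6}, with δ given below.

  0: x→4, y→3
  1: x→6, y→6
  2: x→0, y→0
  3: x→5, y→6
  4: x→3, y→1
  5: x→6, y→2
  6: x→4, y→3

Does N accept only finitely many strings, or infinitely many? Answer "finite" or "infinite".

infinite

State 0 is reachable from the start and can reach an accepting state, and it lies on the cycle 0 → 3 → 5 → 2 → 0.
Traversing that cycle any number of times yields accepted strings of unbounded length, so the language is infinite.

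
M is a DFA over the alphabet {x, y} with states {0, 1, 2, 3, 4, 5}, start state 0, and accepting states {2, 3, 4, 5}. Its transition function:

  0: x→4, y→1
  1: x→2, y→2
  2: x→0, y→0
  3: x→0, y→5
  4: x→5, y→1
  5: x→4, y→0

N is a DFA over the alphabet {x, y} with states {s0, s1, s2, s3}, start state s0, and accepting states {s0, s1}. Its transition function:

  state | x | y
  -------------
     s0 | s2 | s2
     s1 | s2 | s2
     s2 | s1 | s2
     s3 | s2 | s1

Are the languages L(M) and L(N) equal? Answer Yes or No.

No

The string x is accepted by M but rejected by N.
So L(M) ≠ L(N).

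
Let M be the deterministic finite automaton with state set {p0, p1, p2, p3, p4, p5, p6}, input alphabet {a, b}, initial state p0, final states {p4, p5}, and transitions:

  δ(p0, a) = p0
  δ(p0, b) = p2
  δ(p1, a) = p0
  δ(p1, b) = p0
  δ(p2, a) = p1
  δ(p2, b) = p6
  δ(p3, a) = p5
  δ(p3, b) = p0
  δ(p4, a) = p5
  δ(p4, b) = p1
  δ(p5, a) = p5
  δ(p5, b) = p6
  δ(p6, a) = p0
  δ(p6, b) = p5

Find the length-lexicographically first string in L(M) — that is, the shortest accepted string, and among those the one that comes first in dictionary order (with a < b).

A breadth-first search from p0 reaches an accepting state first via the path p0 → p2 → p6 → p5 on input bbb.
No string of length < 3 is accepted (BFS exhausts all shorter strings without reaching an accepting state), and bbb is the lexicographically least accepting string of length 3.

bbb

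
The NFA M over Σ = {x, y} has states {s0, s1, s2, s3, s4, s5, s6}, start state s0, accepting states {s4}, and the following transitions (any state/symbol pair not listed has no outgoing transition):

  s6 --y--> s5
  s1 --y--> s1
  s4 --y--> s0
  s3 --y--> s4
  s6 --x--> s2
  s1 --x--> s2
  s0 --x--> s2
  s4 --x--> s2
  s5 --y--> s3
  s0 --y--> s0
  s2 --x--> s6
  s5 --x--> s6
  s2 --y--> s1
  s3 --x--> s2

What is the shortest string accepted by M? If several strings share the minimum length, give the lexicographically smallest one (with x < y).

A breadth-first search from s0 reaches an accepting state first via the path s0 → s2 → s6 → s5 → s3 → s4 on input xxyyy.
No string of length < 5 is accepted (BFS exhausts all shorter strings without reaching an accepting state), and xxyyy is the lexicographically least accepting string of length 5.

xxyyy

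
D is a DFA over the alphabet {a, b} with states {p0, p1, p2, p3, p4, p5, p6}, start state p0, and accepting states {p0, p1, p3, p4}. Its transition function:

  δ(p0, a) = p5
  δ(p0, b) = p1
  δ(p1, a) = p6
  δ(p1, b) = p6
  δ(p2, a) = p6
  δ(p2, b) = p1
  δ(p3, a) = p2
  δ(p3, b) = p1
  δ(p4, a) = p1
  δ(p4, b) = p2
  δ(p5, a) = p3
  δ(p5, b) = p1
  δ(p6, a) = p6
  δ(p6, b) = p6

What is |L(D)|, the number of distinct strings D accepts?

6

The useful subgraph on states {p0, p1, p2, p3, p5} is acyclic, so L(D) is finite; the longest accepting path visits 5 useful states, giving maximum string length 4.
Counting accepting paths from p0 by length: 1 of length 0, 1 of length 1, 2 of length 2, 1 of length 3, 1 of length 4. Total 6.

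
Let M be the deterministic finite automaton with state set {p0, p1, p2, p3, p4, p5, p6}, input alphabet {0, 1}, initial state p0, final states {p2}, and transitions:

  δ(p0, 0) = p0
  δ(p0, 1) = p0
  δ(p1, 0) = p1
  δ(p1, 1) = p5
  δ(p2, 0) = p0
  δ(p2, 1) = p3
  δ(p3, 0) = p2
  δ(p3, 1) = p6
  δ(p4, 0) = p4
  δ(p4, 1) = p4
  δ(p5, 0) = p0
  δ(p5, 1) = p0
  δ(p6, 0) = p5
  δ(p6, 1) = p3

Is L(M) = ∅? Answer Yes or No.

Yes

The states reachable from the start state are {p0}.
None of the accepting states {p2} is reachable, so no string is accepted and L(M) = ∅.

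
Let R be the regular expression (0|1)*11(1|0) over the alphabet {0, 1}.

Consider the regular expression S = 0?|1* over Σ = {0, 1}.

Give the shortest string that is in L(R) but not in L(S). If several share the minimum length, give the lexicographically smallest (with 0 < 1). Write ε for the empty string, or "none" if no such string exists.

The string 110 is accepted by R but not by S.
No shorter string lies in the difference, and 110 is the lexicographically first length-3 string in L(R) \ L(S).

110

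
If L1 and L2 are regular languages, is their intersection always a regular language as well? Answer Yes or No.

Run DFAs for L₁ and L₂ in parallel: the product automaton with state set Q₁ × Q₂, start (q₁, q₂) and accepting set F₁ × F₂ recognises L₁ ∩ L₂.
So the regular languages are closed under intersection.

Yes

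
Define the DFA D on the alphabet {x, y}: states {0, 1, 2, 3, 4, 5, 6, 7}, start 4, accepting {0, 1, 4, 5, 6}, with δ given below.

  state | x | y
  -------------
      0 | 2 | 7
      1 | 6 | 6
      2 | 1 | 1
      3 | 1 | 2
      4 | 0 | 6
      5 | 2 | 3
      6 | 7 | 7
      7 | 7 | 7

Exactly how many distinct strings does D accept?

The useful subgraph on states {0, 1, 2, 4, 6} is acyclic, so L(D) is finite; the longest accepting path visits 5 useful states, giving maximum string length 4.
Counting accepting paths from 4 by length: 1 of length 0, 2 of length 1, 2 of length 3, 4 of length 4. Total 9.

9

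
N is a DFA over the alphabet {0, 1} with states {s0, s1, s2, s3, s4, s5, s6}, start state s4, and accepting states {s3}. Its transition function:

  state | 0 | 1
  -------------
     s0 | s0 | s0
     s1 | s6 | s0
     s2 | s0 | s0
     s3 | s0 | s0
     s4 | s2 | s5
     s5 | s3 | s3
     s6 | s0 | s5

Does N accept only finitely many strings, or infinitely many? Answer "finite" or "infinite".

The useful states (reachable from s4 and able to reach an accepting state) are {s3, s4, s5}.
Restricted to these states the transition graph has no cycle, so every accepting path has bounded length and L is finite.

finite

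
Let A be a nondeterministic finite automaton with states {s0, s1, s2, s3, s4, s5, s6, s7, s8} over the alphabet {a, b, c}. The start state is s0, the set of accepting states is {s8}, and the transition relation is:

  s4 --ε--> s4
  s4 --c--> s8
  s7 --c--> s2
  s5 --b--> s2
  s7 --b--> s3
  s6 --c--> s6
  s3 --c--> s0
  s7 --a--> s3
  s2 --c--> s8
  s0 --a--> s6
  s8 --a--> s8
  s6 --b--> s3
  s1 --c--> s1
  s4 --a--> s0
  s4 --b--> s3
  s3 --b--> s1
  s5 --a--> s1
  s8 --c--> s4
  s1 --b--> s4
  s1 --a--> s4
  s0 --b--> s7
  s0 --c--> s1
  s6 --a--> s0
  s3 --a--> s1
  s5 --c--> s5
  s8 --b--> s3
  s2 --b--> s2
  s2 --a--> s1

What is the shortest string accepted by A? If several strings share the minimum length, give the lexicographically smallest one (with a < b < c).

A breadth-first search from s0 reaches an accepting state first via the path s0 → s7 → s2 → s8 on input bcc.
No string of length < 3 is accepted (BFS exhausts all shorter strings without reaching an accepting state), and bcc is the lexicographically least accepting string of length 3.

bcc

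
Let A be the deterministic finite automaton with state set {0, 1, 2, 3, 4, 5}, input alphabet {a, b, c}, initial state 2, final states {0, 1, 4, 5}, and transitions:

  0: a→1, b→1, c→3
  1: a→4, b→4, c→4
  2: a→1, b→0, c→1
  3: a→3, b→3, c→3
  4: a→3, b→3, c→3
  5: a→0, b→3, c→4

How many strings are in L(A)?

The useful subgraph on states {0, 1, 2, 4} is acyclic, so L(A) is finite; the longest accepting path visits 4 useful states, giving maximum string length 3.
Counting accepting paths from 2 by length: 3 of length 1, 8 of length 2, 6 of length 3. Total 17.

17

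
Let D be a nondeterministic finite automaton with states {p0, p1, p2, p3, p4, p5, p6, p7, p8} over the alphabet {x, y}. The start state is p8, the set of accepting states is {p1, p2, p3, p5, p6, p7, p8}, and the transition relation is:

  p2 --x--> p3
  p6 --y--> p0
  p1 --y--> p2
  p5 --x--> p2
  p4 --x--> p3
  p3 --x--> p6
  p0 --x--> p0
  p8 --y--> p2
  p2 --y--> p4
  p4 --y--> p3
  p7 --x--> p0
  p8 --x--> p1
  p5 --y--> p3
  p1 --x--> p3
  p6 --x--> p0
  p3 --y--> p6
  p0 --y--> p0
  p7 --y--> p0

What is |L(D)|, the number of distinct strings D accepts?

The useful subgraph on states {p1, p2, p3, p4, p6, p8} is acyclic, so L(D) is finite; the longest accepting path visits 6 useful states, giving maximum string length 5.
Counting accepting paths from p8 by length: 1 of length 0, 2 of length 1, 3 of length 2, 7 of length 3, 8 of length 4, 4 of length 5. Total 25.

25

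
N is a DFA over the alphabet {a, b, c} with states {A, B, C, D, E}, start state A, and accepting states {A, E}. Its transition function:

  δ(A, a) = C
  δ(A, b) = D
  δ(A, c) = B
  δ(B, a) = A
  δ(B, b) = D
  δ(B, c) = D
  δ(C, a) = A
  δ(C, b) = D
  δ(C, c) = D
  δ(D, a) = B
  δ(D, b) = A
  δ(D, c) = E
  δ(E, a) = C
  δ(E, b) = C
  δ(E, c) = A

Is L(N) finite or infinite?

State A is reachable from the start and can reach an accepting state, and it lies on the cycle A → B → A.
Traversing that cycle any number of times yields accepted strings of unbounded length, so the language is infinite.

infinite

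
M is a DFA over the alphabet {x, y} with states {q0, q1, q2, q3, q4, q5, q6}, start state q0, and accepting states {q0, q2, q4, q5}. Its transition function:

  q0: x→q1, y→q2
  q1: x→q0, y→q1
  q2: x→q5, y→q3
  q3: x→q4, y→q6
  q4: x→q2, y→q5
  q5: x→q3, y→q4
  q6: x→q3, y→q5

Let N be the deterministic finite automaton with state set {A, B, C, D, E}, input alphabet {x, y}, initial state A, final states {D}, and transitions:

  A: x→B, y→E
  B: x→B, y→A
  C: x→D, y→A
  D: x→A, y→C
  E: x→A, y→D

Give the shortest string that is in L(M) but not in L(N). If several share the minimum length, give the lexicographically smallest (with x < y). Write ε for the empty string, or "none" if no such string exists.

ε

The empty string ε is accepted by M but not by N.
Since ε is the unique shortest string, it is the required witness.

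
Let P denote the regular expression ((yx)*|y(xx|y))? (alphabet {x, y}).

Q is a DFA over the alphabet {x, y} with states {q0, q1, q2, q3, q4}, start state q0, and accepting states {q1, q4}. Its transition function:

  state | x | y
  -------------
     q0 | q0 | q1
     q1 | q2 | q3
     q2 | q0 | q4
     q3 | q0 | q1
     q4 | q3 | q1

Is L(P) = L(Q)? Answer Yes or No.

No

The empty string ε is accepted by P but rejected by Q.
So L(P) ≠ L(Q).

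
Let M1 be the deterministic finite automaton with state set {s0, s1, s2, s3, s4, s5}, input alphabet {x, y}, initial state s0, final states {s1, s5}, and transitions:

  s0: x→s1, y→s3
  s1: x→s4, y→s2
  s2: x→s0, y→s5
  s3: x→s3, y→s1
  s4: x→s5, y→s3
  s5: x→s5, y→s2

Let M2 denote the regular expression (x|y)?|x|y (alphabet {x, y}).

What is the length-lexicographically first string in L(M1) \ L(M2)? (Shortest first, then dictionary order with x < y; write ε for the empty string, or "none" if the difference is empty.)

The string yy is accepted by M1 but not by M2.
No shorter string lies in the difference, and yy is the lexicographically first length-2 string in L(M1) \ L(M2).

yy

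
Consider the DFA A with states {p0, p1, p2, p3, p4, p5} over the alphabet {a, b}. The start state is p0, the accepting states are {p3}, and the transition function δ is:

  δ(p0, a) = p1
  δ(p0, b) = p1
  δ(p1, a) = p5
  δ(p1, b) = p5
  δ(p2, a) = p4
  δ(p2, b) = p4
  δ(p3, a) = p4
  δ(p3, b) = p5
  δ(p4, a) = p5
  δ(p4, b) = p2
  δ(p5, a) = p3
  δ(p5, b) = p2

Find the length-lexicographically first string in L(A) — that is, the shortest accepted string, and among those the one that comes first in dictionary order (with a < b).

aaa

A breadth-first search from p0 reaches an accepting state first via the path p0 → p1 → p5 → p3 on input aaa.
No string of length < 3 is accepted (BFS exhausts all shorter strings without reaching an accepting state), and aaa is the lexicographically least accepting string of length 3.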